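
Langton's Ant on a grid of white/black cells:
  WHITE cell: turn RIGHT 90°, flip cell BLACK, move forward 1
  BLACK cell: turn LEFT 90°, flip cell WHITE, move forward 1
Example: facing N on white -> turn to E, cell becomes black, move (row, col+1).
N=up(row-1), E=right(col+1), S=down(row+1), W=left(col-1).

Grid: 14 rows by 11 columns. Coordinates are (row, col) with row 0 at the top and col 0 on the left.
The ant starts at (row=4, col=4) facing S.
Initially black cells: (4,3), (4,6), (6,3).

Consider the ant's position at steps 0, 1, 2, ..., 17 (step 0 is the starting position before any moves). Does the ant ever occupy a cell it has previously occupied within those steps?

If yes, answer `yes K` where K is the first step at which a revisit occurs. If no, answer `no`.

Answer: yes 5

Derivation:
Step 1: on WHITE (4,4): turn R to W, flip to black, move to (4,3). |black|=4 — new cell
Step 2: on BLACK (4,3): turn L to S, flip to white, move to (5,3). |black|=3 — new cell
Step 3: on WHITE (5,3): turn R to W, flip to black, move to (5,2). |black|=4 — new cell
Step 4: on WHITE (5,2): turn R to N, flip to black, move to (4,2). |black|=5 — new cell
Step 5: on WHITE (4,2): turn R to E, flip to black, move to (4,3). |black|=6 — REVISIT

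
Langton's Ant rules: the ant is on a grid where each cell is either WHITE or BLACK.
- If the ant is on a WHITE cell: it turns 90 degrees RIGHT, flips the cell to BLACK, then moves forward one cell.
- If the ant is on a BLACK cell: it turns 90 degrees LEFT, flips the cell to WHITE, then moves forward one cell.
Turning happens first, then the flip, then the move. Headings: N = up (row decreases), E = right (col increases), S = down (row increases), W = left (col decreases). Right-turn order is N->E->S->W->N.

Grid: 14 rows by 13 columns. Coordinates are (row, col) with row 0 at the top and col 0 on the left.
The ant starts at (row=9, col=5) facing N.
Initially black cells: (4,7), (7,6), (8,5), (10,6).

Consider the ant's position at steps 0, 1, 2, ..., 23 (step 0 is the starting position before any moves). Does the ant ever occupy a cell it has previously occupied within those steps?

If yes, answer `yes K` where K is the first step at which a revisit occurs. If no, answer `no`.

Answer: yes 6

Derivation:
Step 1: on WHITE (9,5): turn R to E, flip to black, move to (9,6). |black|=5 — new cell
Step 2: on WHITE (9,6): turn R to S, flip to black, move to (10,6). |black|=6 — new cell
Step 3: on BLACK (10,6): turn L to E, flip to white, move to (10,7). |black|=5 — new cell
Step 4: on WHITE (10,7): turn R to S, flip to black, move to (11,7). |black|=6 — new cell
Step 5: on WHITE (11,7): turn R to W, flip to black, move to (11,6). |black|=7 — new cell
Step 6: on WHITE (11,6): turn R to N, flip to black, move to (10,6). |black|=8 — REVISIT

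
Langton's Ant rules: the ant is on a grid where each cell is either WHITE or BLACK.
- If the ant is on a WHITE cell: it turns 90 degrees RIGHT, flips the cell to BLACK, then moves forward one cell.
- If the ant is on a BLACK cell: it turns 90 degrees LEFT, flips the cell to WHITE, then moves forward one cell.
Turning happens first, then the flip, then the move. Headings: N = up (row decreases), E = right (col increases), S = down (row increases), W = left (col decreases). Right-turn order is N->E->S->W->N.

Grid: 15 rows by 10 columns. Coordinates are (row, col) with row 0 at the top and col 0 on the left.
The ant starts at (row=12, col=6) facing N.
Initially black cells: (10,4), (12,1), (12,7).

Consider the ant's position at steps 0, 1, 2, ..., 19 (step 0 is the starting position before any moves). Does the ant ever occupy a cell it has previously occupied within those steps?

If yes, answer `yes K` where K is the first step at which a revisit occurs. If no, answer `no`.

Step 1: on WHITE (12,6): turn R to E, flip to black, move to (12,7). |black|=4 — new cell
Step 2: on BLACK (12,7): turn L to N, flip to white, move to (11,7). |black|=3 — new cell
Step 3: on WHITE (11,7): turn R to E, flip to black, move to (11,8). |black|=4 — new cell
Step 4: on WHITE (11,8): turn R to S, flip to black, move to (12,8). |black|=5 — new cell
Step 5: on WHITE (12,8): turn R to W, flip to black, move to (12,7). |black|=6 — REVISIT

Answer: yes 5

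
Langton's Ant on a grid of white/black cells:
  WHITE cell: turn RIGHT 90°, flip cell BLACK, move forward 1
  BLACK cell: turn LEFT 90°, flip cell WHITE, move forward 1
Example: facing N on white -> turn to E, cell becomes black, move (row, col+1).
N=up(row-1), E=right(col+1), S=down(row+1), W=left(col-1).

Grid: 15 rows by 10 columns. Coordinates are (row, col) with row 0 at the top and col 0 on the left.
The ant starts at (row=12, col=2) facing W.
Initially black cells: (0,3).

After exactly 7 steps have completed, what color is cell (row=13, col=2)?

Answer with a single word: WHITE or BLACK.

Answer: BLACK

Derivation:
Step 1: on WHITE (12,2): turn R to N, flip to black, move to (11,2). |black|=2
Step 2: on WHITE (11,2): turn R to E, flip to black, move to (11,3). |black|=3
Step 3: on WHITE (11,3): turn R to S, flip to black, move to (12,3). |black|=4
Step 4: on WHITE (12,3): turn R to W, flip to black, move to (12,2). |black|=5
Step 5: on BLACK (12,2): turn L to S, flip to white, move to (13,2). |black|=4
Step 6: on WHITE (13,2): turn R to W, flip to black, move to (13,1). |black|=5
Step 7: on WHITE (13,1): turn R to N, flip to black, move to (12,1). |black|=6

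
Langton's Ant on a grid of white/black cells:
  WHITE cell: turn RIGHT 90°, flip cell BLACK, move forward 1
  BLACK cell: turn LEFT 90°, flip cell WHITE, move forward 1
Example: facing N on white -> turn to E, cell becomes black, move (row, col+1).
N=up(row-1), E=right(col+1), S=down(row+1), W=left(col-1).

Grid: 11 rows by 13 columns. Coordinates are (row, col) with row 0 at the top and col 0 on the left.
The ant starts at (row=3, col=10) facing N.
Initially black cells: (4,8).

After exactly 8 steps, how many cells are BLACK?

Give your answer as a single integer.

Step 1: on WHITE (3,10): turn R to E, flip to black, move to (3,11). |black|=2
Step 2: on WHITE (3,11): turn R to S, flip to black, move to (4,11). |black|=3
Step 3: on WHITE (4,11): turn R to W, flip to black, move to (4,10). |black|=4
Step 4: on WHITE (4,10): turn R to N, flip to black, move to (3,10). |black|=5
Step 5: on BLACK (3,10): turn L to W, flip to white, move to (3,9). |black|=4
Step 6: on WHITE (3,9): turn R to N, flip to black, move to (2,9). |black|=5
Step 7: on WHITE (2,9): turn R to E, flip to black, move to (2,10). |black|=6
Step 8: on WHITE (2,10): turn R to S, flip to black, move to (3,10). |black|=7

Answer: 7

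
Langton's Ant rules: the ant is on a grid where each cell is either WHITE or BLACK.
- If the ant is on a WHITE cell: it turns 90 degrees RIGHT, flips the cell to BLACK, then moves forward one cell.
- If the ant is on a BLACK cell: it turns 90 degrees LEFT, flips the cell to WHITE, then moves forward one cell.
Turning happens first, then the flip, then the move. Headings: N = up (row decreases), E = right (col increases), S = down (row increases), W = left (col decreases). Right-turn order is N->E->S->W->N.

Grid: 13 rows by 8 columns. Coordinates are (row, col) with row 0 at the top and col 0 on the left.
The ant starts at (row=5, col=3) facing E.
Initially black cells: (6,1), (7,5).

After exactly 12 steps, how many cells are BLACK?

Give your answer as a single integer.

Step 1: on WHITE (5,3): turn R to S, flip to black, move to (6,3). |black|=3
Step 2: on WHITE (6,3): turn R to W, flip to black, move to (6,2). |black|=4
Step 3: on WHITE (6,2): turn R to N, flip to black, move to (5,2). |black|=5
Step 4: on WHITE (5,2): turn R to E, flip to black, move to (5,3). |black|=6
Step 5: on BLACK (5,3): turn L to N, flip to white, move to (4,3). |black|=5
Step 6: on WHITE (4,3): turn R to E, flip to black, move to (4,4). |black|=6
Step 7: on WHITE (4,4): turn R to S, flip to black, move to (5,4). |black|=7
Step 8: on WHITE (5,4): turn R to W, flip to black, move to (5,3). |black|=8
Step 9: on WHITE (5,3): turn R to N, flip to black, move to (4,3). |black|=9
Step 10: on BLACK (4,3): turn L to W, flip to white, move to (4,2). |black|=8
Step 11: on WHITE (4,2): turn R to N, flip to black, move to (3,2). |black|=9
Step 12: on WHITE (3,2): turn R to E, flip to black, move to (3,3). |black|=10

Answer: 10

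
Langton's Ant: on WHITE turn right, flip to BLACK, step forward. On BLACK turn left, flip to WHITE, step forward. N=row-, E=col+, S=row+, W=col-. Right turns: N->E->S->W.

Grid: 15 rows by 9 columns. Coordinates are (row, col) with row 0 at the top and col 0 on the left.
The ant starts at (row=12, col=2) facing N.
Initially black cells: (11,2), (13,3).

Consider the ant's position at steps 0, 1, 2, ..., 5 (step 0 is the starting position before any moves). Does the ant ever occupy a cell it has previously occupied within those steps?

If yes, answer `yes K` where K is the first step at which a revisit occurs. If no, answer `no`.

Answer: no

Derivation:
Step 1: on WHITE (12,2): turn R to E, flip to black, move to (12,3). |black|=3 — new cell
Step 2: on WHITE (12,3): turn R to S, flip to black, move to (13,3). |black|=4 — new cell
Step 3: on BLACK (13,3): turn L to E, flip to white, move to (13,4). |black|=3 — new cell
Step 4: on WHITE (13,4): turn R to S, flip to black, move to (14,4). |black|=4 — new cell
Step 5: on WHITE (14,4): turn R to W, flip to black, move to (14,3). |black|=5 — new cell
No revisit within 5 steps.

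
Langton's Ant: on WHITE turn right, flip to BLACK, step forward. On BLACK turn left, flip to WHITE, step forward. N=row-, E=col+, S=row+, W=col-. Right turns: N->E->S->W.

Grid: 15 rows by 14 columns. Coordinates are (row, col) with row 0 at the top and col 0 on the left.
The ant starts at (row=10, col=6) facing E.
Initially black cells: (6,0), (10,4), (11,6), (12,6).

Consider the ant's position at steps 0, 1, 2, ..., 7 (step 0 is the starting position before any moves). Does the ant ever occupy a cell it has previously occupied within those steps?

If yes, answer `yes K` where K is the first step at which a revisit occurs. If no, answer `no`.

Answer: no

Derivation:
Step 1: on WHITE (10,6): turn R to S, flip to black, move to (11,6). |black|=5 — new cell
Step 2: on BLACK (11,6): turn L to E, flip to white, move to (11,7). |black|=4 — new cell
Step 3: on WHITE (11,7): turn R to S, flip to black, move to (12,7). |black|=5 — new cell
Step 4: on WHITE (12,7): turn R to W, flip to black, move to (12,6). |black|=6 — new cell
Step 5: on BLACK (12,6): turn L to S, flip to white, move to (13,6). |black|=5 — new cell
Step 6: on WHITE (13,6): turn R to W, flip to black, move to (13,5). |black|=6 — new cell
Step 7: on WHITE (13,5): turn R to N, flip to black, move to (12,5). |black|=7 — new cell
No revisit within 7 steps.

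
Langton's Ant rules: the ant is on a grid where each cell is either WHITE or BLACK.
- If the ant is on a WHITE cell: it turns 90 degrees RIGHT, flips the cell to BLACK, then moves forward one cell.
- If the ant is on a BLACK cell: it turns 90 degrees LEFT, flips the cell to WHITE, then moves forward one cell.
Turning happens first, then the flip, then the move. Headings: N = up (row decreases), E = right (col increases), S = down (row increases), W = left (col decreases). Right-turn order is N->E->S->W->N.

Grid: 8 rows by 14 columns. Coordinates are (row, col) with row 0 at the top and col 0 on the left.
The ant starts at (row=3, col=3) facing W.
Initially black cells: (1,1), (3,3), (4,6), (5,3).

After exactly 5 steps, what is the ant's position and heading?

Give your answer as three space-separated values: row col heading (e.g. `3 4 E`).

Step 1: on BLACK (3,3): turn L to S, flip to white, move to (4,3). |black|=3
Step 2: on WHITE (4,3): turn R to W, flip to black, move to (4,2). |black|=4
Step 3: on WHITE (4,2): turn R to N, flip to black, move to (3,2). |black|=5
Step 4: on WHITE (3,2): turn R to E, flip to black, move to (3,3). |black|=6
Step 5: on WHITE (3,3): turn R to S, flip to black, move to (4,3). |black|=7

Answer: 4 3 S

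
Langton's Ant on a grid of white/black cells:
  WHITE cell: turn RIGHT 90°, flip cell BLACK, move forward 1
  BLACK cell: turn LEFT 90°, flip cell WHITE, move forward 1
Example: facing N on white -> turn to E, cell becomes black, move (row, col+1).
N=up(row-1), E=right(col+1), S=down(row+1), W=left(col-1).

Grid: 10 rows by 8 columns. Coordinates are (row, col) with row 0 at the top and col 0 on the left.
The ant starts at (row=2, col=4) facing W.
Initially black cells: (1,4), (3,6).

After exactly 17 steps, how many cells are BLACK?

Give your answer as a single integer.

Step 1: on WHITE (2,4): turn R to N, flip to black, move to (1,4). |black|=3
Step 2: on BLACK (1,4): turn L to W, flip to white, move to (1,3). |black|=2
Step 3: on WHITE (1,3): turn R to N, flip to black, move to (0,3). |black|=3
Step 4: on WHITE (0,3): turn R to E, flip to black, move to (0,4). |black|=4
Step 5: on WHITE (0,4): turn R to S, flip to black, move to (1,4). |black|=5
Step 6: on WHITE (1,4): turn R to W, flip to black, move to (1,3). |black|=6
Step 7: on BLACK (1,3): turn L to S, flip to white, move to (2,3). |black|=5
Step 8: on WHITE (2,3): turn R to W, flip to black, move to (2,2). |black|=6
Step 9: on WHITE (2,2): turn R to N, flip to black, move to (1,2). |black|=7
Step 10: on WHITE (1,2): turn R to E, flip to black, move to (1,3). |black|=8
Step 11: on WHITE (1,3): turn R to S, flip to black, move to (2,3). |black|=9
Step 12: on BLACK (2,3): turn L to E, flip to white, move to (2,4). |black|=8
Step 13: on BLACK (2,4): turn L to N, flip to white, move to (1,4). |black|=7
Step 14: on BLACK (1,4): turn L to W, flip to white, move to (1,3). |black|=6
Step 15: on BLACK (1,3): turn L to S, flip to white, move to (2,3). |black|=5
Step 16: on WHITE (2,3): turn R to W, flip to black, move to (2,2). |black|=6
Step 17: on BLACK (2,2): turn L to S, flip to white, move to (3,2). |black|=5

Answer: 5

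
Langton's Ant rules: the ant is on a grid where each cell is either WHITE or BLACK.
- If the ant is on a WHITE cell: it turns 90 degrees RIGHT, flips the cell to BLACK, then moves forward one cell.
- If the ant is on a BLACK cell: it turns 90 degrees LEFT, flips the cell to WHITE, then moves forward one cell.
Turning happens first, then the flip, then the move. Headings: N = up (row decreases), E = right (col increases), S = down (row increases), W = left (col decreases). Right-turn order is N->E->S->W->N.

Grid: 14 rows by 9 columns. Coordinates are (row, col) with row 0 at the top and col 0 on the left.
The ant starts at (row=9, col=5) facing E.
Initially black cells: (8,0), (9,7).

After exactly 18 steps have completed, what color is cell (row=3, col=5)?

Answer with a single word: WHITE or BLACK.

Answer: WHITE

Derivation:
Step 1: on WHITE (9,5): turn R to S, flip to black, move to (10,5). |black|=3
Step 2: on WHITE (10,5): turn R to W, flip to black, move to (10,4). |black|=4
Step 3: on WHITE (10,4): turn R to N, flip to black, move to (9,4). |black|=5
Step 4: on WHITE (9,4): turn R to E, flip to black, move to (9,5). |black|=6
Step 5: on BLACK (9,5): turn L to N, flip to white, move to (8,5). |black|=5
Step 6: on WHITE (8,5): turn R to E, flip to black, move to (8,6). |black|=6
Step 7: on WHITE (8,6): turn R to S, flip to black, move to (9,6). |black|=7
Step 8: on WHITE (9,6): turn R to W, flip to black, move to (9,5). |black|=8
Step 9: on WHITE (9,5): turn R to N, flip to black, move to (8,5). |black|=9
Step 10: on BLACK (8,5): turn L to W, flip to white, move to (8,4). |black|=8
Step 11: on WHITE (8,4): turn R to N, flip to black, move to (7,4). |black|=9
Step 12: on WHITE (7,4): turn R to E, flip to black, move to (7,5). |black|=10
Step 13: on WHITE (7,5): turn R to S, flip to black, move to (8,5). |black|=11
Step 14: on WHITE (8,5): turn R to W, flip to black, move to (8,4). |black|=12
Step 15: on BLACK (8,4): turn L to S, flip to white, move to (9,4). |black|=11
Step 16: on BLACK (9,4): turn L to E, flip to white, move to (9,5). |black|=10
Step 17: on BLACK (9,5): turn L to N, flip to white, move to (8,5). |black|=9
Step 18: on BLACK (8,5): turn L to W, flip to white, move to (8,4). |black|=8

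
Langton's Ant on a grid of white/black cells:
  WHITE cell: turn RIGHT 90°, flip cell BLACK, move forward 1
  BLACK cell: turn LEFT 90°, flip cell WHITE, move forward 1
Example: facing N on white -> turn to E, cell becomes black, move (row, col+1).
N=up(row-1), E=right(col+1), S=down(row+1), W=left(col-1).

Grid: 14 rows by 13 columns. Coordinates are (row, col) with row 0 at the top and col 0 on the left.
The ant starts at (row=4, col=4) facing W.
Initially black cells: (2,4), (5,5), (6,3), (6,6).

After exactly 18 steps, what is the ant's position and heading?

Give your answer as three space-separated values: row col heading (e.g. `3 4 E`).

Answer: 7 3 W

Derivation:
Step 1: on WHITE (4,4): turn R to N, flip to black, move to (3,4). |black|=5
Step 2: on WHITE (3,4): turn R to E, flip to black, move to (3,5). |black|=6
Step 3: on WHITE (3,5): turn R to S, flip to black, move to (4,5). |black|=7
Step 4: on WHITE (4,5): turn R to W, flip to black, move to (4,4). |black|=8
Step 5: on BLACK (4,4): turn L to S, flip to white, move to (5,4). |black|=7
Step 6: on WHITE (5,4): turn R to W, flip to black, move to (5,3). |black|=8
Step 7: on WHITE (5,3): turn R to N, flip to black, move to (4,3). |black|=9
Step 8: on WHITE (4,3): turn R to E, flip to black, move to (4,4). |black|=10
Step 9: on WHITE (4,4): turn R to S, flip to black, move to (5,4). |black|=11
Step 10: on BLACK (5,4): turn L to E, flip to white, move to (5,5). |black|=10
Step 11: on BLACK (5,5): turn L to N, flip to white, move to (4,5). |black|=9
Step 12: on BLACK (4,5): turn L to W, flip to white, move to (4,4). |black|=8
Step 13: on BLACK (4,4): turn L to S, flip to white, move to (5,4). |black|=7
Step 14: on WHITE (5,4): turn R to W, flip to black, move to (5,3). |black|=8
Step 15: on BLACK (5,3): turn L to S, flip to white, move to (6,3). |black|=7
Step 16: on BLACK (6,3): turn L to E, flip to white, move to (6,4). |black|=6
Step 17: on WHITE (6,4): turn R to S, flip to black, move to (7,4). |black|=7
Step 18: on WHITE (7,4): turn R to W, flip to black, move to (7,3). |black|=8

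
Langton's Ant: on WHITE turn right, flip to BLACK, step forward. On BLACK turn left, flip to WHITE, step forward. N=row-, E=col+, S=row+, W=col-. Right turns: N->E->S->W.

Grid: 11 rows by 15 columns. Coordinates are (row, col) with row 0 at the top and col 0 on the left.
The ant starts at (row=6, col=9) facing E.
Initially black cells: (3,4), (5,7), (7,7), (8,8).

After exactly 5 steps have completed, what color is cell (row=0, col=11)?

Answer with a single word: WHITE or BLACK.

Answer: WHITE

Derivation:
Step 1: on WHITE (6,9): turn R to S, flip to black, move to (7,9). |black|=5
Step 2: on WHITE (7,9): turn R to W, flip to black, move to (7,8). |black|=6
Step 3: on WHITE (7,8): turn R to N, flip to black, move to (6,8). |black|=7
Step 4: on WHITE (6,8): turn R to E, flip to black, move to (6,9). |black|=8
Step 5: on BLACK (6,9): turn L to N, flip to white, move to (5,9). |black|=7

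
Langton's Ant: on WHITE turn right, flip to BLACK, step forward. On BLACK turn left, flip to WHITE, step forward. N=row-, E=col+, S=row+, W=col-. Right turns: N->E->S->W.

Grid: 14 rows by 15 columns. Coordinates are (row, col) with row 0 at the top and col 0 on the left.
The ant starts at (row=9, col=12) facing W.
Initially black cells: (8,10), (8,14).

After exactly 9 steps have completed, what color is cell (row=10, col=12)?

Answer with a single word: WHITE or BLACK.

Answer: BLACK

Derivation:
Step 1: on WHITE (9,12): turn R to N, flip to black, move to (8,12). |black|=3
Step 2: on WHITE (8,12): turn R to E, flip to black, move to (8,13). |black|=4
Step 3: on WHITE (8,13): turn R to S, flip to black, move to (9,13). |black|=5
Step 4: on WHITE (9,13): turn R to W, flip to black, move to (9,12). |black|=6
Step 5: on BLACK (9,12): turn L to S, flip to white, move to (10,12). |black|=5
Step 6: on WHITE (10,12): turn R to W, flip to black, move to (10,11). |black|=6
Step 7: on WHITE (10,11): turn R to N, flip to black, move to (9,11). |black|=7
Step 8: on WHITE (9,11): turn R to E, flip to black, move to (9,12). |black|=8
Step 9: on WHITE (9,12): turn R to S, flip to black, move to (10,12). |black|=9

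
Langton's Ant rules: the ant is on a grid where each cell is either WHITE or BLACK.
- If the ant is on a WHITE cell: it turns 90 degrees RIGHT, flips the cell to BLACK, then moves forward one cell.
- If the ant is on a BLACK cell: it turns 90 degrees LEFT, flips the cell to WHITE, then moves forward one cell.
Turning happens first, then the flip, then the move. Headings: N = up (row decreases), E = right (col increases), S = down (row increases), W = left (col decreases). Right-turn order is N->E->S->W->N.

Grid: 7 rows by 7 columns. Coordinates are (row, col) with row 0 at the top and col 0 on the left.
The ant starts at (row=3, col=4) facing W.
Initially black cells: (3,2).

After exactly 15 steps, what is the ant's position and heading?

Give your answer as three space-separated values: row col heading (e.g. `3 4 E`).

Step 1: on WHITE (3,4): turn R to N, flip to black, move to (2,4). |black|=2
Step 2: on WHITE (2,4): turn R to E, flip to black, move to (2,5). |black|=3
Step 3: on WHITE (2,5): turn R to S, flip to black, move to (3,5). |black|=4
Step 4: on WHITE (3,5): turn R to W, flip to black, move to (3,4). |black|=5
Step 5: on BLACK (3,4): turn L to S, flip to white, move to (4,4). |black|=4
Step 6: on WHITE (4,4): turn R to W, flip to black, move to (4,3). |black|=5
Step 7: on WHITE (4,3): turn R to N, flip to black, move to (3,3). |black|=6
Step 8: on WHITE (3,3): turn R to E, flip to black, move to (3,4). |black|=7
Step 9: on WHITE (3,4): turn R to S, flip to black, move to (4,4). |black|=8
Step 10: on BLACK (4,4): turn L to E, flip to white, move to (4,5). |black|=7
Step 11: on WHITE (4,5): turn R to S, flip to black, move to (5,5). |black|=8
Step 12: on WHITE (5,5): turn R to W, flip to black, move to (5,4). |black|=9
Step 13: on WHITE (5,4): turn R to N, flip to black, move to (4,4). |black|=10
Step 14: on WHITE (4,4): turn R to E, flip to black, move to (4,5). |black|=11
Step 15: on BLACK (4,5): turn L to N, flip to white, move to (3,5). |black|=10

Answer: 3 5 N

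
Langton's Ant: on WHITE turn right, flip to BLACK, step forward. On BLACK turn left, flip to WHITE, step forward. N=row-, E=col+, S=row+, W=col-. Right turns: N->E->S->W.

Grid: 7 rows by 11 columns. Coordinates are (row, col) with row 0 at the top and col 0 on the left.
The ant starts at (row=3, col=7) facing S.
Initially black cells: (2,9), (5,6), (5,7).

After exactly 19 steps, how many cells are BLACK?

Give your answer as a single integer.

Answer: 14

Derivation:
Step 1: on WHITE (3,7): turn R to W, flip to black, move to (3,6). |black|=4
Step 2: on WHITE (3,6): turn R to N, flip to black, move to (2,6). |black|=5
Step 3: on WHITE (2,6): turn R to E, flip to black, move to (2,7). |black|=6
Step 4: on WHITE (2,7): turn R to S, flip to black, move to (3,7). |black|=7
Step 5: on BLACK (3,7): turn L to E, flip to white, move to (3,8). |black|=6
Step 6: on WHITE (3,8): turn R to S, flip to black, move to (4,8). |black|=7
Step 7: on WHITE (4,8): turn R to W, flip to black, move to (4,7). |black|=8
Step 8: on WHITE (4,7): turn R to N, flip to black, move to (3,7). |black|=9
Step 9: on WHITE (3,7): turn R to E, flip to black, move to (3,8). |black|=10
Step 10: on BLACK (3,8): turn L to N, flip to white, move to (2,8). |black|=9
Step 11: on WHITE (2,8): turn R to E, flip to black, move to (2,9). |black|=10
Step 12: on BLACK (2,9): turn L to N, flip to white, move to (1,9). |black|=9
Step 13: on WHITE (1,9): turn R to E, flip to black, move to (1,10). |black|=10
Step 14: on WHITE (1,10): turn R to S, flip to black, move to (2,10). |black|=11
Step 15: on WHITE (2,10): turn R to W, flip to black, move to (2,9). |black|=12
Step 16: on WHITE (2,9): turn R to N, flip to black, move to (1,9). |black|=13
Step 17: on BLACK (1,9): turn L to W, flip to white, move to (1,8). |black|=12
Step 18: on WHITE (1,8): turn R to N, flip to black, move to (0,8). |black|=13
Step 19: on WHITE (0,8): turn R to E, flip to black, move to (0,9). |black|=14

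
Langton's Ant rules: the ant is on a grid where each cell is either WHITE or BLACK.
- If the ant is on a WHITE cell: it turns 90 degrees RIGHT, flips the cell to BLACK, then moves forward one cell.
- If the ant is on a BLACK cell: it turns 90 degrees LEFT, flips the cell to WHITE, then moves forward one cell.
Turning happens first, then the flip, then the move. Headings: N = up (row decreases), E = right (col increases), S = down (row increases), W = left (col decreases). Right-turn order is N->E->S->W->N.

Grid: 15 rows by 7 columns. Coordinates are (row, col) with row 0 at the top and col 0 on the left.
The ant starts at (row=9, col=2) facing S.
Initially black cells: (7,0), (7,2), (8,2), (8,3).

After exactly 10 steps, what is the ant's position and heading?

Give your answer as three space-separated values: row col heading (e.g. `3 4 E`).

Step 1: on WHITE (9,2): turn R to W, flip to black, move to (9,1). |black|=5
Step 2: on WHITE (9,1): turn R to N, flip to black, move to (8,1). |black|=6
Step 3: on WHITE (8,1): turn R to E, flip to black, move to (8,2). |black|=7
Step 4: on BLACK (8,2): turn L to N, flip to white, move to (7,2). |black|=6
Step 5: on BLACK (7,2): turn L to W, flip to white, move to (7,1). |black|=5
Step 6: on WHITE (7,1): turn R to N, flip to black, move to (6,1). |black|=6
Step 7: on WHITE (6,1): turn R to E, flip to black, move to (6,2). |black|=7
Step 8: on WHITE (6,2): turn R to S, flip to black, move to (7,2). |black|=8
Step 9: on WHITE (7,2): turn R to W, flip to black, move to (7,1). |black|=9
Step 10: on BLACK (7,1): turn L to S, flip to white, move to (8,1). |black|=8

Answer: 8 1 S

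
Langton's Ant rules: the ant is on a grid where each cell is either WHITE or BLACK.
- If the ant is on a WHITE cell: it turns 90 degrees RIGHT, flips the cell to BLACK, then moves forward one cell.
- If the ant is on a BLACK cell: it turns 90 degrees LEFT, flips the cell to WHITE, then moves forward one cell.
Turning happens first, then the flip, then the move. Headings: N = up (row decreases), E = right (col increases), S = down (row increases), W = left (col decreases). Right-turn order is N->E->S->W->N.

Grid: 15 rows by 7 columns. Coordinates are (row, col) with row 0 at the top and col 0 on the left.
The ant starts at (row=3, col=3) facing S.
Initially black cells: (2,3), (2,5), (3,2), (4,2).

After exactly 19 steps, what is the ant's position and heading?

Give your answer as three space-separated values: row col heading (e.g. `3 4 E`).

Step 1: on WHITE (3,3): turn R to W, flip to black, move to (3,2). |black|=5
Step 2: on BLACK (3,2): turn L to S, flip to white, move to (4,2). |black|=4
Step 3: on BLACK (4,2): turn L to E, flip to white, move to (4,3). |black|=3
Step 4: on WHITE (4,3): turn R to S, flip to black, move to (5,3). |black|=4
Step 5: on WHITE (5,3): turn R to W, flip to black, move to (5,2). |black|=5
Step 6: on WHITE (5,2): turn R to N, flip to black, move to (4,2). |black|=6
Step 7: on WHITE (4,2): turn R to E, flip to black, move to (4,3). |black|=7
Step 8: on BLACK (4,3): turn L to N, flip to white, move to (3,3). |black|=6
Step 9: on BLACK (3,3): turn L to W, flip to white, move to (3,2). |black|=5
Step 10: on WHITE (3,2): turn R to N, flip to black, move to (2,2). |black|=6
Step 11: on WHITE (2,2): turn R to E, flip to black, move to (2,3). |black|=7
Step 12: on BLACK (2,3): turn L to N, flip to white, move to (1,3). |black|=6
Step 13: on WHITE (1,3): turn R to E, flip to black, move to (1,4). |black|=7
Step 14: on WHITE (1,4): turn R to S, flip to black, move to (2,4). |black|=8
Step 15: on WHITE (2,4): turn R to W, flip to black, move to (2,3). |black|=9
Step 16: on WHITE (2,3): turn R to N, flip to black, move to (1,3). |black|=10
Step 17: on BLACK (1,3): turn L to W, flip to white, move to (1,2). |black|=9
Step 18: on WHITE (1,2): turn R to N, flip to black, move to (0,2). |black|=10
Step 19: on WHITE (0,2): turn R to E, flip to black, move to (0,3). |black|=11

Answer: 0 3 E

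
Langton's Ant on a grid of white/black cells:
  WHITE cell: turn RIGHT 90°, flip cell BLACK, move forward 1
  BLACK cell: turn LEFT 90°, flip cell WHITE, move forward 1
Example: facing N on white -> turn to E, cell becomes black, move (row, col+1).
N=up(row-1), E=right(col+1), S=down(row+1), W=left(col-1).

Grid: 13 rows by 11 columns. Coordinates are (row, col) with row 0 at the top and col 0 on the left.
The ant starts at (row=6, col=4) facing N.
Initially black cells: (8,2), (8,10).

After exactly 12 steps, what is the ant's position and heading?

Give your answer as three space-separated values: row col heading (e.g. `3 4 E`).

Answer: 6 2 N

Derivation:
Step 1: on WHITE (6,4): turn R to E, flip to black, move to (6,5). |black|=3
Step 2: on WHITE (6,5): turn R to S, flip to black, move to (7,5). |black|=4
Step 3: on WHITE (7,5): turn R to W, flip to black, move to (7,4). |black|=5
Step 4: on WHITE (7,4): turn R to N, flip to black, move to (6,4). |black|=6
Step 5: on BLACK (6,4): turn L to W, flip to white, move to (6,3). |black|=5
Step 6: on WHITE (6,3): turn R to N, flip to black, move to (5,3). |black|=6
Step 7: on WHITE (5,3): turn R to E, flip to black, move to (5,4). |black|=7
Step 8: on WHITE (5,4): turn R to S, flip to black, move to (6,4). |black|=8
Step 9: on WHITE (6,4): turn R to W, flip to black, move to (6,3). |black|=9
Step 10: on BLACK (6,3): turn L to S, flip to white, move to (7,3). |black|=8
Step 11: on WHITE (7,3): turn R to W, flip to black, move to (7,2). |black|=9
Step 12: on WHITE (7,2): turn R to N, flip to black, move to (6,2). |black|=10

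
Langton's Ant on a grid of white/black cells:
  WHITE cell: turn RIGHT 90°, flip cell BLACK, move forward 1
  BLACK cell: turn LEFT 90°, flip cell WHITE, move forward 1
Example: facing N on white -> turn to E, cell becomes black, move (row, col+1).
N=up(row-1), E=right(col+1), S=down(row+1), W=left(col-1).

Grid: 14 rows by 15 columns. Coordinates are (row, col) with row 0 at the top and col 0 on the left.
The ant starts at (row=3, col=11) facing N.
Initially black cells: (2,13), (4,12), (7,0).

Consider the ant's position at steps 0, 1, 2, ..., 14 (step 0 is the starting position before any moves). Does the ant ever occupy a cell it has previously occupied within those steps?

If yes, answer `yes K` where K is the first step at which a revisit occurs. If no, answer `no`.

Step 1: on WHITE (3,11): turn R to E, flip to black, move to (3,12). |black|=4 — new cell
Step 2: on WHITE (3,12): turn R to S, flip to black, move to (4,12). |black|=5 — new cell
Step 3: on BLACK (4,12): turn L to E, flip to white, move to (4,13). |black|=4 — new cell
Step 4: on WHITE (4,13): turn R to S, flip to black, move to (5,13). |black|=5 — new cell
Step 5: on WHITE (5,13): turn R to W, flip to black, move to (5,12). |black|=6 — new cell
Step 6: on WHITE (5,12): turn R to N, flip to black, move to (4,12). |black|=7 — REVISIT

Answer: yes 6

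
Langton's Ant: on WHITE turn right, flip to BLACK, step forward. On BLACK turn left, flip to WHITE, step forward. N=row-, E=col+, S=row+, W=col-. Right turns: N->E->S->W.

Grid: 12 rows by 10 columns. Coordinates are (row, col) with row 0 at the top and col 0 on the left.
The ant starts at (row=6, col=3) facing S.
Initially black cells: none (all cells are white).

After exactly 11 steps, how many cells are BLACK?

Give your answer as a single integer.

Step 1: on WHITE (6,3): turn R to W, flip to black, move to (6,2). |black|=1
Step 2: on WHITE (6,2): turn R to N, flip to black, move to (5,2). |black|=2
Step 3: on WHITE (5,2): turn R to E, flip to black, move to (5,3). |black|=3
Step 4: on WHITE (5,3): turn R to S, flip to black, move to (6,3). |black|=4
Step 5: on BLACK (6,3): turn L to E, flip to white, move to (6,4). |black|=3
Step 6: on WHITE (6,4): turn R to S, flip to black, move to (7,4). |black|=4
Step 7: on WHITE (7,4): turn R to W, flip to black, move to (7,3). |black|=5
Step 8: on WHITE (7,3): turn R to N, flip to black, move to (6,3). |black|=6
Step 9: on WHITE (6,3): turn R to E, flip to black, move to (6,4). |black|=7
Step 10: on BLACK (6,4): turn L to N, flip to white, move to (5,4). |black|=6
Step 11: on WHITE (5,4): turn R to E, flip to black, move to (5,5). |black|=7

Answer: 7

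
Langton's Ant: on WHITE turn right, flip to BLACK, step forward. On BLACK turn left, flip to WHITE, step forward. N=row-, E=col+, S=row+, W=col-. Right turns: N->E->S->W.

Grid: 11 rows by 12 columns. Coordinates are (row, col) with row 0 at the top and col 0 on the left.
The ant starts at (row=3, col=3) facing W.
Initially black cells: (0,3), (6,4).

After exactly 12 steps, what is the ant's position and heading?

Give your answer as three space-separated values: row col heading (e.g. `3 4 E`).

Step 1: on WHITE (3,3): turn R to N, flip to black, move to (2,3). |black|=3
Step 2: on WHITE (2,3): turn R to E, flip to black, move to (2,4). |black|=4
Step 3: on WHITE (2,4): turn R to S, flip to black, move to (3,4). |black|=5
Step 4: on WHITE (3,4): turn R to W, flip to black, move to (3,3). |black|=6
Step 5: on BLACK (3,3): turn L to S, flip to white, move to (4,3). |black|=5
Step 6: on WHITE (4,3): turn R to W, flip to black, move to (4,2). |black|=6
Step 7: on WHITE (4,2): turn R to N, flip to black, move to (3,2). |black|=7
Step 8: on WHITE (3,2): turn R to E, flip to black, move to (3,3). |black|=8
Step 9: on WHITE (3,3): turn R to S, flip to black, move to (4,3). |black|=9
Step 10: on BLACK (4,3): turn L to E, flip to white, move to (4,4). |black|=8
Step 11: on WHITE (4,4): turn R to S, flip to black, move to (5,4). |black|=9
Step 12: on WHITE (5,4): turn R to W, flip to black, move to (5,3). |black|=10

Answer: 5 3 W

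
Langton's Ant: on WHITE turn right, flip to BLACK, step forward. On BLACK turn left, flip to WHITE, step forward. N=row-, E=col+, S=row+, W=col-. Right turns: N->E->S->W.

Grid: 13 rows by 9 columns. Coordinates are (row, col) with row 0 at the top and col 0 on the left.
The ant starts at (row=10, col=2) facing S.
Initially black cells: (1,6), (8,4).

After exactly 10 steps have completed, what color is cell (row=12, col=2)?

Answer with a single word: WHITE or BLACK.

Step 1: on WHITE (10,2): turn R to W, flip to black, move to (10,1). |black|=3
Step 2: on WHITE (10,1): turn R to N, flip to black, move to (9,1). |black|=4
Step 3: on WHITE (9,1): turn R to E, flip to black, move to (9,2). |black|=5
Step 4: on WHITE (9,2): turn R to S, flip to black, move to (10,2). |black|=6
Step 5: on BLACK (10,2): turn L to E, flip to white, move to (10,3). |black|=5
Step 6: on WHITE (10,3): turn R to S, flip to black, move to (11,3). |black|=6
Step 7: on WHITE (11,3): turn R to W, flip to black, move to (11,2). |black|=7
Step 8: on WHITE (11,2): turn R to N, flip to black, move to (10,2). |black|=8
Step 9: on WHITE (10,2): turn R to E, flip to black, move to (10,3). |black|=9
Step 10: on BLACK (10,3): turn L to N, flip to white, move to (9,3). |black|=8

Answer: WHITE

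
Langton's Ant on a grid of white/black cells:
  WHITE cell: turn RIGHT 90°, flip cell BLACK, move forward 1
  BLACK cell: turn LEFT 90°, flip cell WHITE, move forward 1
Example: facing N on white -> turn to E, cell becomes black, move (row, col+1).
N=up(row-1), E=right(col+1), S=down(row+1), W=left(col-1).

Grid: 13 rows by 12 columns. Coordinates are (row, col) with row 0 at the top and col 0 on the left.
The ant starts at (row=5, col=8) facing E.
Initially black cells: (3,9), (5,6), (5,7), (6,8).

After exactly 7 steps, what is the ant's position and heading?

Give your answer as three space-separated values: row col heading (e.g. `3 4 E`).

Step 1: on WHITE (5,8): turn R to S, flip to black, move to (6,8). |black|=5
Step 2: on BLACK (6,8): turn L to E, flip to white, move to (6,9). |black|=4
Step 3: on WHITE (6,9): turn R to S, flip to black, move to (7,9). |black|=5
Step 4: on WHITE (7,9): turn R to W, flip to black, move to (7,8). |black|=6
Step 5: on WHITE (7,8): turn R to N, flip to black, move to (6,8). |black|=7
Step 6: on WHITE (6,8): turn R to E, flip to black, move to (6,9). |black|=8
Step 7: on BLACK (6,9): turn L to N, flip to white, move to (5,9). |black|=7

Answer: 5 9 N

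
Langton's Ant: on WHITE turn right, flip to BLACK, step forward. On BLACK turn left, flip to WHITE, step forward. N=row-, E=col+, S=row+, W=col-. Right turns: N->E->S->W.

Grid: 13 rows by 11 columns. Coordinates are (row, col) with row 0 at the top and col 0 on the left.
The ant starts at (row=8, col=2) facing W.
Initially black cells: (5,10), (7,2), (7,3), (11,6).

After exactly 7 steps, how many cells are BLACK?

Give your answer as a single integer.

Answer: 7

Derivation:
Step 1: on WHITE (8,2): turn R to N, flip to black, move to (7,2). |black|=5
Step 2: on BLACK (7,2): turn L to W, flip to white, move to (7,1). |black|=4
Step 3: on WHITE (7,1): turn R to N, flip to black, move to (6,1). |black|=5
Step 4: on WHITE (6,1): turn R to E, flip to black, move to (6,2). |black|=6
Step 5: on WHITE (6,2): turn R to S, flip to black, move to (7,2). |black|=7
Step 6: on WHITE (7,2): turn R to W, flip to black, move to (7,1). |black|=8
Step 7: on BLACK (7,1): turn L to S, flip to white, move to (8,1). |black|=7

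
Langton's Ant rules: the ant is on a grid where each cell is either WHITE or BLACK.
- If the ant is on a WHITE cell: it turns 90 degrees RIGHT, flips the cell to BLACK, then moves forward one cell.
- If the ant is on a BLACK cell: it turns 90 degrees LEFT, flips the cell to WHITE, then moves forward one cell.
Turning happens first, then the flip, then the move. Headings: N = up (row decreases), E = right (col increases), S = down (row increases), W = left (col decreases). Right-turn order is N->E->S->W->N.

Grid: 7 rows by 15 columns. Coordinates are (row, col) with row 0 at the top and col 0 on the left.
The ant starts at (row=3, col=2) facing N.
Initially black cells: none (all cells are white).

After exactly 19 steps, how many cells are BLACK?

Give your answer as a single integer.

Step 1: on WHITE (3,2): turn R to E, flip to black, move to (3,3). |black|=1
Step 2: on WHITE (3,3): turn R to S, flip to black, move to (4,3). |black|=2
Step 3: on WHITE (4,3): turn R to W, flip to black, move to (4,2). |black|=3
Step 4: on WHITE (4,2): turn R to N, flip to black, move to (3,2). |black|=4
Step 5: on BLACK (3,2): turn L to W, flip to white, move to (3,1). |black|=3
Step 6: on WHITE (3,1): turn R to N, flip to black, move to (2,1). |black|=4
Step 7: on WHITE (2,1): turn R to E, flip to black, move to (2,2). |black|=5
Step 8: on WHITE (2,2): turn R to S, flip to black, move to (3,2). |black|=6
Step 9: on WHITE (3,2): turn R to W, flip to black, move to (3,1). |black|=7
Step 10: on BLACK (3,1): turn L to S, flip to white, move to (4,1). |black|=6
Step 11: on WHITE (4,1): turn R to W, flip to black, move to (4,0). |black|=7
Step 12: on WHITE (4,0): turn R to N, flip to black, move to (3,0). |black|=8
Step 13: on WHITE (3,0): turn R to E, flip to black, move to (3,1). |black|=9
Step 14: on WHITE (3,1): turn R to S, flip to black, move to (4,1). |black|=10
Step 15: on BLACK (4,1): turn L to E, flip to white, move to (4,2). |black|=9
Step 16: on BLACK (4,2): turn L to N, flip to white, move to (3,2). |black|=8
Step 17: on BLACK (3,2): turn L to W, flip to white, move to (3,1). |black|=7
Step 18: on BLACK (3,1): turn L to S, flip to white, move to (4,1). |black|=6
Step 19: on WHITE (4,1): turn R to W, flip to black, move to (4,0). |black|=7

Answer: 7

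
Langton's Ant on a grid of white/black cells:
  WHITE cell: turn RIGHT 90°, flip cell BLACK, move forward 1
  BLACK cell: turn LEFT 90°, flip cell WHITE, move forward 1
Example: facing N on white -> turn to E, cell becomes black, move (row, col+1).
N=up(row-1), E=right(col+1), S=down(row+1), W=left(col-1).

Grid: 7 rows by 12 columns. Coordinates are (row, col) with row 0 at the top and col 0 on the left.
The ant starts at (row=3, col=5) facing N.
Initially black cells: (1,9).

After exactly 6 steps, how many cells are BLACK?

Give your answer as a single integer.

Answer: 5

Derivation:
Step 1: on WHITE (3,5): turn R to E, flip to black, move to (3,6). |black|=2
Step 2: on WHITE (3,6): turn R to S, flip to black, move to (4,6). |black|=3
Step 3: on WHITE (4,6): turn R to W, flip to black, move to (4,5). |black|=4
Step 4: on WHITE (4,5): turn R to N, flip to black, move to (3,5). |black|=5
Step 5: on BLACK (3,5): turn L to W, flip to white, move to (3,4). |black|=4
Step 6: on WHITE (3,4): turn R to N, flip to black, move to (2,4). |black|=5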